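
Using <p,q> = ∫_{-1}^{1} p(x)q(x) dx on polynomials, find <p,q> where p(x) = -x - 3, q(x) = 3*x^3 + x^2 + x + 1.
<p,q> = -148/15

Expand the product: p(x)·q(x) = -3*x^4 - 10*x^3 - 4*x^2 - 4*x - 3.
∫_{-1}^{1} of each monomial x^k gives [2/(k+1) if k even, 0 if k odd]. Integrating term-by-term (or equivalently evaluating the antiderivative F(x) = -3*x^5/5 - 5*x^4/2 - 4*x^3/3 - 2*x^2 - 3*x at the endpoints):
  F(1) − F(−1) = -283/30 − (13/30) = -148/15.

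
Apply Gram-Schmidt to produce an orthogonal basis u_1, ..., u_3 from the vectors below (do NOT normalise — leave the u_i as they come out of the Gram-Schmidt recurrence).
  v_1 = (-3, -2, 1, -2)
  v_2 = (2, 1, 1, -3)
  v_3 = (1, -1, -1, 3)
Orthogonal basis:
  u_1 = (-3, -2, 1, -2)
  u_2 = (11/6, 8/9, 19/18, -28/9)
  u_3 = (222/269, -357/269, 30/269, 39/269)

Apply the Gram-Schmidt recurrence
  u_1 = v_1
  u_i = v_i − Σ_{j<i} ((v_i · u_j) / (u_j · u_j)) · u_j.

Step by step this gives:
  u_1 = (-3, -2, 1, -2)
  u_2 = (11/6, 8/9, 19/18, -28/9)
  u_3 = (222/269, -357/269, 30/269, 39/269)

Orthogonality check:
  u_2 · u_1 = 0 (should be 0)
  u_3 · u_1 = 0 (should be 0)
  u_3 · u_2 = 0 (should be 0)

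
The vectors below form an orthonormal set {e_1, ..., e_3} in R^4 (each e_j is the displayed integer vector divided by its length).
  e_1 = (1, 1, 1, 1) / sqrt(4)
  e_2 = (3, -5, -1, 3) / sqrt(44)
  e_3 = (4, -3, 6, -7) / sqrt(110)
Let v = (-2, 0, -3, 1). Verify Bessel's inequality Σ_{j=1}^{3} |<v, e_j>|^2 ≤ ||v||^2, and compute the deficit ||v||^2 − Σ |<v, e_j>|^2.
Σ |<v, e_j>|^2 = 139/10; ||v||^2 = 14; deficit = 1/10

Write each e_j = u_j / sqrt(<u_j, u_j>) where u_j is the displayed integer vector. Then <v, e_j> = <v, u_j> / sqrt(<u_j, u_j>), so |<v, e_j>|^2 = <v, u_j>^2 / <u_j, u_j>.
Coefficients: <v, e_1> = -4/sqrt(4), <v, e_2> = 0/sqrt(44), <v, e_3> = -33/sqrt(110).
Square and sum: Σ |<v, e_j>|^2 = 139/10.
Compute ||v||^2 = v·v = 14.
Deficit = 14 − 139/10 = 1/10 ≥ 0, confirming Bessel's inequality. (The deficit equals ||v − Σ <v,e_j> e_j||^2, the squared distance from v to span{e_j}.)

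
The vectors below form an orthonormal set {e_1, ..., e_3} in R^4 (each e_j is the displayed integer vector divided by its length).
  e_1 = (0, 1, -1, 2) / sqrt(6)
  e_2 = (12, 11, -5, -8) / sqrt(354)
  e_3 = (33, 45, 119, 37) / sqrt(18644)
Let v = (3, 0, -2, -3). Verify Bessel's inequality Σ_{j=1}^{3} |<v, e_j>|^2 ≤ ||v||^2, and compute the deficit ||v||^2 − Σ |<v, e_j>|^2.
Σ |<v, e_j>|^2 = 1569/79; ||v||^2 = 22; deficit = 169/79

Write each e_j = u_j / sqrt(<u_j, u_j>) where u_j is the displayed integer vector. Then <v, e_j> = <v, u_j> / sqrt(<u_j, u_j>), so |<v, e_j>|^2 = <v, u_j>^2 / <u_j, u_j>.
Coefficients: <v, e_1> = -4/sqrt(6), <v, e_2> = 70/sqrt(354), <v, e_3> = -250/sqrt(18644).
Square and sum: Σ |<v, e_j>|^2 = 1569/79.
Compute ||v||^2 = v·v = 22.
Deficit = 22 − 1569/79 = 169/79 ≥ 0, confirming Bessel's inequality. (The deficit equals ||v − Σ <v,e_j> e_j||^2, the squared distance from v to span{e_j}.)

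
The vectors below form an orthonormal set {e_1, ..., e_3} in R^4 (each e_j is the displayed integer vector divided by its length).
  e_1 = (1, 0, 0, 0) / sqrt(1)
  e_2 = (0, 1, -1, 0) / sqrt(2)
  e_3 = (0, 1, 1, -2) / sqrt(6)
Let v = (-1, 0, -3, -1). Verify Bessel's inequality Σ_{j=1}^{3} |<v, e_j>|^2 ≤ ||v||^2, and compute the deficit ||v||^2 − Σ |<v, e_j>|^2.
Σ |<v, e_j>|^2 = 17/3; ||v||^2 = 11; deficit = 16/3

Write each e_j = u_j / sqrt(<u_j, u_j>) where u_j is the displayed integer vector. Then <v, e_j> = <v, u_j> / sqrt(<u_j, u_j>), so |<v, e_j>|^2 = <v, u_j>^2 / <u_j, u_j>.
Coefficients: <v, e_1> = -1/sqrt(1), <v, e_2> = 3/sqrt(2), <v, e_3> = -1/sqrt(6).
Square and sum: Σ |<v, e_j>|^2 = 17/3.
Compute ||v||^2 = v·v = 11.
Deficit = 11 − 17/3 = 16/3 ≥ 0, confirming Bessel's inequality. (The deficit equals ||v − Σ <v,e_j> e_j||^2, the squared distance from v to span{e_j}.)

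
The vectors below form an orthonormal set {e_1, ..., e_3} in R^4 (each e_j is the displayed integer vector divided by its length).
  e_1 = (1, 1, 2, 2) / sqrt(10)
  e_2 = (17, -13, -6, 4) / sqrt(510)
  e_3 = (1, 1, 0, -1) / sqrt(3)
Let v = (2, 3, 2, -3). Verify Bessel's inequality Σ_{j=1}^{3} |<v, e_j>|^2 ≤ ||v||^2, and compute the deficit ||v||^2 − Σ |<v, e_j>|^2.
Σ |<v, e_j>|^2 = 406/17; ||v||^2 = 26; deficit = 36/17

Write each e_j = u_j / sqrt(<u_j, u_j>) where u_j is the displayed integer vector. Then <v, e_j> = <v, u_j> / sqrt(<u_j, u_j>), so |<v, e_j>|^2 = <v, u_j>^2 / <u_j, u_j>.
Coefficients: <v, e_1> = 3/sqrt(10), <v, e_2> = -29/sqrt(510), <v, e_3> = 8/sqrt(3).
Square and sum: Σ |<v, e_j>|^2 = 406/17.
Compute ||v||^2 = v·v = 26.
Deficit = 26 − 406/17 = 36/17 ≥ 0, confirming Bessel's inequality. (The deficit equals ||v − Σ <v,e_j> e_j||^2, the squared distance from v to span{e_j}.)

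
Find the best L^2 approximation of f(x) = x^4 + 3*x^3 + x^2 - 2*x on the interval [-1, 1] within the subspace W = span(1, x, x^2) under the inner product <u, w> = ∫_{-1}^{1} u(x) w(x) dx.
g(x) = 13*x^2/7 - x/5 - 3/35

The best approximation g ∈ W is the orthogonal projection of f onto W. Writing g = a_0 + a_1 x + a_2 x^2, the coefficients solve the normal equations G · a = b where
  G_{ij} = <φ_i, φ_j> and b_i = <f, φ_i>, with φ_0 = 1, φ_1 = x, φ_2 = x^2.
G =
  [2, 0, 2/3]
  [0, 2/3, 0]
  [2/3, 0, 2/5],
b = (16/15, -2/15, 24/35).
Solving gives a_0 = -3/35, a_1 = -1/5, a_2 = 13/7, so
  g(x) = 13*x^2/7 - x/5 - 3/35.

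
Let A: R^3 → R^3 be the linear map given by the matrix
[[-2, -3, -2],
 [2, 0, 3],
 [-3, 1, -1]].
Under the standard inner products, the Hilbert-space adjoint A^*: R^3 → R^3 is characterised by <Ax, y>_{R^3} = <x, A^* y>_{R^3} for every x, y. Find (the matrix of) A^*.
A^* = A^T =
[[-2, 2, -3],
 [-3, 0, 1],
 [-2, 3, -1]]

For real matrices with standard dot products, the defining identity <Ax, y> = <x, A^* y> gives (Ax)^T y = x^T (A^*) y, i.e. x^T A^T y = x^T (A^*) y. Since this holds for all x, y, we must have A^* = A^T. Therefore
A^* =
[[-2, 2, -3],
 [-3, 0, 1],
 [-2, 3, -1]].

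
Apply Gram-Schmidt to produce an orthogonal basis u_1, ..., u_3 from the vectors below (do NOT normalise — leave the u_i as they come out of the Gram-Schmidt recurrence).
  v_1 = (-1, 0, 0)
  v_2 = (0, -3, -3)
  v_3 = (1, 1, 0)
Orthogonal basis:
  u_1 = (-1, 0, 0)
  u_2 = (0, -3, -3)
  u_3 = (0, 1/2, -1/2)

Apply the Gram-Schmidt recurrence
  u_1 = v_1
  u_i = v_i − Σ_{j<i} ((v_i · u_j) / (u_j · u_j)) · u_j.

Step by step this gives:
  u_1 = (-1, 0, 0)
  u_2 = (0, -3, -3)
  u_3 = (0, 1/2, -1/2)

Orthogonality check:
  u_2 · u_1 = 0 (should be 0)
  u_3 · u_1 = 0 (should be 0)
  u_3 · u_2 = 0 (should be 0)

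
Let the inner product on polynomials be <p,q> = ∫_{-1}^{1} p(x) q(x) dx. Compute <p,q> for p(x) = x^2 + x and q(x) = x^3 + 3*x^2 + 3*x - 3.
<p,q> = 8/5

Expand the product: p(x)·q(x) = x^5 + 4*x^4 + 6*x^3 - 3*x.
∫_{-1}^{1} of each monomial x^k gives [2/(k+1) if k even, 0 if k odd]. Integrating term-by-term (or equivalently evaluating the antiderivative F(x) = x^6/6 + 4*x^5/5 + 3*x^4/2 - 3*x^2/2 at the endpoints):
  F(1) − F(−1) = 29/30 − (-19/30) = 8/5.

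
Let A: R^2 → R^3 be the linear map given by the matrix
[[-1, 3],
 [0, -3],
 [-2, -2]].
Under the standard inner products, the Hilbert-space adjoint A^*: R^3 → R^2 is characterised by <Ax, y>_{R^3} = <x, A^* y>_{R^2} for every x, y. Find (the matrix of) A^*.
A^* = A^T =
[[-1, 0, -2],
 [3, -3, -2]]

For real matrices with standard dot products, the defining identity <Ax, y> = <x, A^* y> gives (Ax)^T y = x^T (A^*) y, i.e. x^T A^T y = x^T (A^*) y. Since this holds for all x, y, we must have A^* = A^T. Therefore
A^* =
[[-1, 0, -2],
 [3, -3, -2]].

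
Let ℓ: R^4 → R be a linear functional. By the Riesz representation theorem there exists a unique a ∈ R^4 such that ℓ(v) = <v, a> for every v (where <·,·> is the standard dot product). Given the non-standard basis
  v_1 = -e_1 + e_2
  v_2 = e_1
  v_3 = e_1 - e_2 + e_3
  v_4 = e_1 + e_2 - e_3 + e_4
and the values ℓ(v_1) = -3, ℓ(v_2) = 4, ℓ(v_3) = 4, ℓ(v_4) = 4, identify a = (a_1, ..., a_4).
a = (4, 1, 1, 0)

Write a = (a_1, ..., a_4) in the standard basis. For each basis vector v_i, ℓ(v_i) = <v_i, a> is a linear equation in the a_j's. Collect the n equations into a matrix system V a = ℓ, where row i of V is v_i (expressed in the standard basis). Since V is invertible (lower-triangular with 1s on the diagonal, up to permutation), solve by back-substitution:
  V =
[[-1, 1, 0, 0],
 [1, 0, 0, 0],
 [1, -1, 1, 0],
 [1, 1, -1, 1]]
  V a = (-3, 4, 4, 4)
Solving gives a = (4, 1, 1, 0).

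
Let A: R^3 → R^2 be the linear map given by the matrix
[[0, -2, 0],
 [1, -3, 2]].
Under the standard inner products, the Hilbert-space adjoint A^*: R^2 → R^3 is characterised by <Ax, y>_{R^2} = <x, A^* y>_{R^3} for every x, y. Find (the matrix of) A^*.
A^* = A^T =
[[0, 1],
 [-2, -3],
 [0, 2]]

For real matrices with standard dot products, the defining identity <Ax, y> = <x, A^* y> gives (Ax)^T y = x^T (A^*) y, i.e. x^T A^T y = x^T (A^*) y. Since this holds for all x, y, we must have A^* = A^T. Therefore
A^* =
[[0, 1],
 [-2, -3],
 [0, 2]].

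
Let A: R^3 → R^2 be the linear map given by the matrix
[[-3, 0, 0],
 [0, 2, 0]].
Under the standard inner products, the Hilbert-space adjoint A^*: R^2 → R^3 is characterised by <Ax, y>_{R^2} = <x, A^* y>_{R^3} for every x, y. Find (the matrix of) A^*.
A^* = A^T =
[[-3, 0],
 [0, 2],
 [0, 0]]

For real matrices with standard dot products, the defining identity <Ax, y> = <x, A^* y> gives (Ax)^T y = x^T (A^*) y, i.e. x^T A^T y = x^T (A^*) y. Since this holds for all x, y, we must have A^* = A^T. Therefore
A^* =
[[-3, 0],
 [0, 2],
 [0, 0]].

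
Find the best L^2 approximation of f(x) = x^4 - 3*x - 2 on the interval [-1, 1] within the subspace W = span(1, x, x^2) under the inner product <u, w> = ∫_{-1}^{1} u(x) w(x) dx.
g(x) = 6*x^2/7 - 3*x - 73/35

The best approximation g ∈ W is the orthogonal projection of f onto W. Writing g = a_0 + a_1 x + a_2 x^2, the coefficients solve the normal equations G · a = b where
  G_{ij} = <φ_i, φ_j> and b_i = <f, φ_i>, with φ_0 = 1, φ_1 = x, φ_2 = x^2.
G =
  [2, 0, 2/3]
  [0, 2/3, 0]
  [2/3, 0, 2/5],
b = (-18/5, -2, -22/21).
Solving gives a_0 = -73/35, a_1 = -3, a_2 = 6/7, so
  g(x) = 6*x^2/7 - 3*x - 73/35.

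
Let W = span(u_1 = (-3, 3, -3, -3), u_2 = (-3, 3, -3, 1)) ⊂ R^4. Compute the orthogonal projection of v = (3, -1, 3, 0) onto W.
proj_W(v) = (7/3, -7/3, 7/3, 0)

Set up U = [u_1 | ... | u_2] ∈ R^(4×2). The projector onto W = col(U) is P = U (U^T U)^(-1) U^T.
Compute U^T U =
  [36, 24]
  [24, 28],
and U^T v = (-21, -21).
Solve U^T U · c = U^T v for the coefficients: c = (-7/36, -7/12). The projection is proj_W(v) = U c.
Check: (v - proj_W(v)) · u_1 = 0  (should be 0).
Check: (v - proj_W(v)) · u_2 = 0  (should be 0).
Result: proj_W(v) = (7/3, -7/3, 7/3, 0).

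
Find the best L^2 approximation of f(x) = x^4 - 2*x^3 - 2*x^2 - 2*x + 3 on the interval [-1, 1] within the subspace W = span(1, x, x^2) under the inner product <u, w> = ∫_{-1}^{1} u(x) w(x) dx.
g(x) = -8*x^2/7 - 16*x/5 + 102/35

The best approximation g ∈ W is the orthogonal projection of f onto W. Writing g = a_0 + a_1 x + a_2 x^2, the coefficients solve the normal equations G · a = b where
  G_{ij} = <φ_i, φ_j> and b_i = <f, φ_i>, with φ_0 = 1, φ_1 = x, φ_2 = x^2.
G =
  [2, 0, 2/3]
  [0, 2/3, 0]
  [2/3, 0, 2/5],
b = (76/15, -32/15, 52/35).
Solving gives a_0 = 102/35, a_1 = -16/5, a_2 = -8/7, so
  g(x) = -8*x^2/7 - 16*x/5 + 102/35.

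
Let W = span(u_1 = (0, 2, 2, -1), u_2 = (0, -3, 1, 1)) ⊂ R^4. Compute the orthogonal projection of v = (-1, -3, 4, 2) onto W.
proj_W(v) = (0, -255/74, 285/74, 30/37)

Set up U = [u_1 | ... | u_2] ∈ R^(4×2). The projector onto W = col(U) is P = U (U^T U)^(-1) U^T.
Compute U^T U =
  [9, -5]
  [-5, 11],
and U^T v = (0, 15).
Solve U^T U · c = U^T v for the coefficients: c = (75/74, 135/74). The projection is proj_W(v) = U c.
Check: (v - proj_W(v)) · u_1 = 0  (should be 0).
Check: (v - proj_W(v)) · u_2 = 0  (should be 0).
Result: proj_W(v) = (0, -255/74, 285/74, 30/37).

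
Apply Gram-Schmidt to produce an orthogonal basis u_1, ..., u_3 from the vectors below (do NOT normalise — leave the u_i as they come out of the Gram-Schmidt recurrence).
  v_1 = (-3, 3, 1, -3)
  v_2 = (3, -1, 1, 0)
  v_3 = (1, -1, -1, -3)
Orthogonal basis:
  u_1 = (-3, 3, 1, -3)
  u_2 = (51/28, 5/28, 39/28, -33/28)
  u_3 = (2/11, -246/187, -348/187, -36/17)

Apply the Gram-Schmidt recurrence
  u_1 = v_1
  u_i = v_i − Σ_{j<i} ((v_i · u_j) / (u_j · u_j)) · u_j.

Step by step this gives:
  u_1 = (-3, 3, 1, -3)
  u_2 = (51/28, 5/28, 39/28, -33/28)
  u_3 = (2/11, -246/187, -348/187, -36/17)

Orthogonality check:
  u_2 · u_1 = 0 (should be 0)
  u_3 · u_1 = 0 (should be 0)
  u_3 · u_2 = 0 (should be 0)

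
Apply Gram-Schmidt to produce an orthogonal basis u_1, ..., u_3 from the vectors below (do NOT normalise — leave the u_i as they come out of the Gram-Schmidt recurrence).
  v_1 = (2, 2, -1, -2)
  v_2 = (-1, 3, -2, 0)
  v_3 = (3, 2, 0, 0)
Orthogonal basis:
  u_1 = (2, 2, -1, -2)
  u_2 = (-25/13, 27/13, -20/13, 12/13)
  u_3 = (173/146, 111/146, 40/73, 122/73)

Apply the Gram-Schmidt recurrence
  u_1 = v_1
  u_i = v_i − Σ_{j<i} ((v_i · u_j) / (u_j · u_j)) · u_j.

Step by step this gives:
  u_1 = (2, 2, -1, -2)
  u_2 = (-25/13, 27/13, -20/13, 12/13)
  u_3 = (173/146, 111/146, 40/73, 122/73)

Orthogonality check:
  u_2 · u_1 = 0 (should be 0)
  u_3 · u_1 = 0 (should be 0)
  u_3 · u_2 = 0 (should be 0)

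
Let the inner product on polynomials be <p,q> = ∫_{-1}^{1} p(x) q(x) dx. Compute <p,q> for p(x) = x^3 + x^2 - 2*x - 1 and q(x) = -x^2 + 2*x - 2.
<p,q> = 16/15

Expand the product: p(x)·q(x) = -x^5 + x^4 + 2*x^3 - 5*x^2 + 2*x + 2.
∫_{-1}^{1} of each monomial x^k gives [2/(k+1) if k even, 0 if k odd]. Integrating term-by-term (or equivalently evaluating the antiderivative F(x) = -x^6/6 + x^5/5 + x^4/2 - 5*x^3/3 + x^2 + 2*x at the endpoints):
  F(1) − F(−1) = 28/15 − (4/5) = 16/15.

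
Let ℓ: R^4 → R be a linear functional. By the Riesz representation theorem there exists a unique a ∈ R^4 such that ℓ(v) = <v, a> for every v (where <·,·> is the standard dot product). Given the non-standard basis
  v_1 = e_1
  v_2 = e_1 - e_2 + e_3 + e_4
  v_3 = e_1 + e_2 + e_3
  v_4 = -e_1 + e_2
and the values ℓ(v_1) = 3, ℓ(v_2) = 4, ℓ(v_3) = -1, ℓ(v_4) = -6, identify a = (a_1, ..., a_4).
a = (3, -3, -1, -1)

Write a = (a_1, ..., a_4) in the standard basis. For each basis vector v_i, ℓ(v_i) = <v_i, a> is a linear equation in the a_j's. Collect the n equations into a matrix system V a = ℓ, where row i of V is v_i (expressed in the standard basis). Since V is invertible (lower-triangular with 1s on the diagonal, up to permutation), solve by back-substitution:
  V =
[[1, 0, 0, 0],
 [1, -1, 1, 1],
 [1, 1, 1, 0],
 [-1, 1, 0, 0]]
  V a = (3, 4, -1, -6)
Solving gives a = (3, -3, -1, -1).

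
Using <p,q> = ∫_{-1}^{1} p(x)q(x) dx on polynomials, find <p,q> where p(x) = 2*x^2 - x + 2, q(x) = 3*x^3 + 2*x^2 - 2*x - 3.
<p,q> = -58/5

Expand the product: p(x)·q(x) = 6*x^5 + x^4 - x - 6.
∫_{-1}^{1} of each monomial x^k gives [2/(k+1) if k even, 0 if k odd]. Integrating term-by-term (or equivalently evaluating the antiderivative F(x) = x^6 + x^5/5 - x^2/2 - 6*x at the endpoints):
  F(1) − F(−1) = -53/10 − (63/10) = -58/5.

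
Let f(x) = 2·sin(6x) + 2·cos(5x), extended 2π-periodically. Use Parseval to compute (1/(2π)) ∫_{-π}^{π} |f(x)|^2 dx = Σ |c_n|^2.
Σ |c_n|^2 = 4

Expand |f|^2 and use orthogonality of {sin(nx), cos(mx)} on [-π, π]:
  ∫_{-π}^{π} sin(nx)^2 dx = π, ∫ cos(mx)^2 dx = π, and cross terms integrate to 0.
So ∫_{-π}^{π} f(x)^2 dx = 2^2 · π + 2^2 · π = (4 + 4)π.
Divide by 2π: (4 + 4)/2 = 4.
By Parseval, this equals Σ |c_n|^2.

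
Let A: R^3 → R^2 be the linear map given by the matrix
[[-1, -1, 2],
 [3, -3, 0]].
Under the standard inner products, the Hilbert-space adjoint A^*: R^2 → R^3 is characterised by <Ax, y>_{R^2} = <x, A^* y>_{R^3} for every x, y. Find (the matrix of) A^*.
A^* = A^T =
[[-1, 3],
 [-1, -3],
 [2, 0]]

For real matrices with standard dot products, the defining identity <Ax, y> = <x, A^* y> gives (Ax)^T y = x^T (A^*) y, i.e. x^T A^T y = x^T (A^*) y. Since this holds for all x, y, we must have A^* = A^T. Therefore
A^* =
[[-1, 3],
 [-1, -3],
 [2, 0]].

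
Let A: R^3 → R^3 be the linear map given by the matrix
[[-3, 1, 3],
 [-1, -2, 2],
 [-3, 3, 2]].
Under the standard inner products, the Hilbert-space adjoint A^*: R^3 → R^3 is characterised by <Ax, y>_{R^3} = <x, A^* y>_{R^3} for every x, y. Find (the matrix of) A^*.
A^* = A^T =
[[-3, -1, -3],
 [1, -2, 3],
 [3, 2, 2]]

For real matrices with standard dot products, the defining identity <Ax, y> = <x, A^* y> gives (Ax)^T y = x^T (A^*) y, i.e. x^T A^T y = x^T (A^*) y. Since this holds for all x, y, we must have A^* = A^T. Therefore
A^* =
[[-3, -1, -3],
 [1, -2, 3],
 [3, 2, 2]].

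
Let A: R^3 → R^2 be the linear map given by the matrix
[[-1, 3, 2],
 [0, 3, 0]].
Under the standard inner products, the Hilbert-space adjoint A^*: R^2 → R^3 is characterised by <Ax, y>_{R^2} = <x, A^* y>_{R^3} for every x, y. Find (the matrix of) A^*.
A^* = A^T =
[[-1, 0],
 [3, 3],
 [2, 0]]

For real matrices with standard dot products, the defining identity <Ax, y> = <x, A^* y> gives (Ax)^T y = x^T (A^*) y, i.e. x^T A^T y = x^T (A^*) y. Since this holds for all x, y, we must have A^* = A^T. Therefore
A^* =
[[-1, 0],
 [3, 3],
 [2, 0]].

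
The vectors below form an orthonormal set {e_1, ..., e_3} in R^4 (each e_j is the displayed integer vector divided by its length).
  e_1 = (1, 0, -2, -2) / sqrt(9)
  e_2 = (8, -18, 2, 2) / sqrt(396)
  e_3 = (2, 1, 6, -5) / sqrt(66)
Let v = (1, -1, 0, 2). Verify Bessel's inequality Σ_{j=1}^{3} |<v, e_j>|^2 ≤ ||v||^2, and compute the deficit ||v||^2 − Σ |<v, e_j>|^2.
Σ |<v, e_j>|^2 = 9/2; ||v||^2 = 6; deficit = 3/2

Write each e_j = u_j / sqrt(<u_j, u_j>) where u_j is the displayed integer vector. Then <v, e_j> = <v, u_j> / sqrt(<u_j, u_j>), so |<v, e_j>|^2 = <v, u_j>^2 / <u_j, u_j>.
Coefficients: <v, e_1> = -3/sqrt(9), <v, e_2> = 30/sqrt(396), <v, e_3> = -9/sqrt(66).
Square and sum: Σ |<v, e_j>|^2 = 9/2.
Compute ||v||^2 = v·v = 6.
Deficit = 6 − 9/2 = 3/2 ≥ 0, confirming Bessel's inequality. (The deficit equals ||v − Σ <v,e_j> e_j||^2, the squared distance from v to span{e_j}.)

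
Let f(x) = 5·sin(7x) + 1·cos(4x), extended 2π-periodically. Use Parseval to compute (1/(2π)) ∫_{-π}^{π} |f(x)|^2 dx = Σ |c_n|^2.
Σ |c_n|^2 = 13

Expand |f|^2 and use orthogonality of {sin(nx), cos(mx)} on [-π, π]:
  ∫_{-π}^{π} sin(nx)^2 dx = π, ∫ cos(mx)^2 dx = π, and cross terms integrate to 0.
So ∫_{-π}^{π} f(x)^2 dx = 5^2 · π + 1^2 · π = (25 + 1)π.
Divide by 2π: (25 + 1)/2 = 13.
By Parseval, this equals Σ |c_n|^2.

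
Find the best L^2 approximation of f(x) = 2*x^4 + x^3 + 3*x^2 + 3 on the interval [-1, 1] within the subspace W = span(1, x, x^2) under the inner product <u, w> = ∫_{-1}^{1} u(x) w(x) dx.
g(x) = 33*x^2/7 + 3*x/5 + 99/35

The best approximation g ∈ W is the orthogonal projection of f onto W. Writing g = a_0 + a_1 x + a_2 x^2, the coefficients solve the normal equations G · a = b where
  G_{ij} = <φ_i, φ_j> and b_i = <f, φ_i>, with φ_0 = 1, φ_1 = x, φ_2 = x^2.
G =
  [2, 0, 2/3]
  [0, 2/3, 0]
  [2/3, 0, 2/5],
b = (44/5, 2/5, 132/35).
Solving gives a_0 = 99/35, a_1 = 3/5, a_2 = 33/7, so
  g(x) = 33*x^2/7 + 3*x/5 + 99/35.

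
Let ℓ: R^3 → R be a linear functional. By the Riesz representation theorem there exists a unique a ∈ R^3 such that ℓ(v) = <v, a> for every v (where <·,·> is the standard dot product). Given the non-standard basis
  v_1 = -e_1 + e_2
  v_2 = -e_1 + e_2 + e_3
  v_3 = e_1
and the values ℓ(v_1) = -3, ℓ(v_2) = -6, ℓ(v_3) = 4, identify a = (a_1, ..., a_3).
a = (4, 1, -3)

Write a = (a_1, ..., a_3) in the standard basis. For each basis vector v_i, ℓ(v_i) = <v_i, a> is a linear equation in the a_j's. Collect the n equations into a matrix system V a = ℓ, where row i of V is v_i (expressed in the standard basis). Since V is invertible (lower-triangular with 1s on the diagonal, up to permutation), solve by back-substitution:
  V =
[[-1, 1, 0],
 [-1, 1, 1],
 [1, 0, 0]]
  V a = (-3, -6, 4)
Solving gives a = (4, 1, -3).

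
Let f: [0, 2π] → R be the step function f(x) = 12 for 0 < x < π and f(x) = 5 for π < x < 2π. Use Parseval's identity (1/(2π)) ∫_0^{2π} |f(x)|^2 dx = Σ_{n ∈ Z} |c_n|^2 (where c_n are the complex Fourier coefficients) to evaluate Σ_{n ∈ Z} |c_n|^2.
Σ |c_n|^2 = 169/2

Parseval equates the L^2 energy of f (normalised by 1/(2π)) with the ℓ^2 sum of its Fourier coefficients: (1/(2π)) ∫_0^{2π} |f|^2 = Σ |c_n|^2.
Compute the left side: (1/(2π)) [∫_0^π 12^2 dx + ∫_π^{2π} 5^2 dx] = (1/(2π)) · (144π + 25π) = (144 + 25)/2 = 169/2.
So Σ_{n ∈ Z} |c_n|^2 = 169/2.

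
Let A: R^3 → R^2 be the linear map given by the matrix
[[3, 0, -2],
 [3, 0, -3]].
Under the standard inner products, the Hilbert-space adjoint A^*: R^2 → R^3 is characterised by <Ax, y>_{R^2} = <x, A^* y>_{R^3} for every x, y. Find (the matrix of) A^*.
A^* = A^T =
[[3, 3],
 [0, 0],
 [-2, -3]]

For real matrices with standard dot products, the defining identity <Ax, y> = <x, A^* y> gives (Ax)^T y = x^T (A^*) y, i.e. x^T A^T y = x^T (A^*) y. Since this holds for all x, y, we must have A^* = A^T. Therefore
A^* =
[[3, 3],
 [0, 0],
 [-2, -3]].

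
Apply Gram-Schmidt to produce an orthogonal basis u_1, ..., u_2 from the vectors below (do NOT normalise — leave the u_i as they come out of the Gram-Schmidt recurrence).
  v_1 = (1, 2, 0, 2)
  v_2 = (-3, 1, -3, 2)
Orthogonal basis:
  u_1 = (1, 2, 0, 2)
  u_2 = (-10/3, 1/3, -3, 4/3)

Apply the Gram-Schmidt recurrence
  u_1 = v_1
  u_i = v_i − Σ_{j<i} ((v_i · u_j) / (u_j · u_j)) · u_j.

Step by step this gives:
  u_1 = (1, 2, 0, 2)
  u_2 = (-10/3, 1/3, -3, 4/3)

Orthogonality check:
  u_2 · u_1 = 0 (should be 0)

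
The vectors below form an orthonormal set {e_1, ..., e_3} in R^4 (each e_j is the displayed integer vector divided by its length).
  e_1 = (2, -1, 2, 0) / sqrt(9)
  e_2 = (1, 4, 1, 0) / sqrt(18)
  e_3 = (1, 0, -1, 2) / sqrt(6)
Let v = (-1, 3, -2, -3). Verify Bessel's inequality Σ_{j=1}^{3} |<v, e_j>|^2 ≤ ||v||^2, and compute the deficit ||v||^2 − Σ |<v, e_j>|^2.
Σ |<v, e_j>|^2 = 53/3; ||v||^2 = 23; deficit = 16/3

Write each e_j = u_j / sqrt(<u_j, u_j>) where u_j is the displayed integer vector. Then <v, e_j> = <v, u_j> / sqrt(<u_j, u_j>), so |<v, e_j>|^2 = <v, u_j>^2 / <u_j, u_j>.
Coefficients: <v, e_1> = -9/sqrt(9), <v, e_2> = 9/sqrt(18), <v, e_3> = -5/sqrt(6).
Square and sum: Σ |<v, e_j>|^2 = 53/3.
Compute ||v||^2 = v·v = 23.
Deficit = 23 − 53/3 = 16/3 ≥ 0, confirming Bessel's inequality. (The deficit equals ||v − Σ <v,e_j> e_j||^2, the squared distance from v to span{e_j}.)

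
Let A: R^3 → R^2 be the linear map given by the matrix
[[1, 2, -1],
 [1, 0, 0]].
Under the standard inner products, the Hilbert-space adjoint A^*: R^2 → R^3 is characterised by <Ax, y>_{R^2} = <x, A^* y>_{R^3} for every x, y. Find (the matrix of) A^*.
A^* = A^T =
[[1, 1],
 [2, 0],
 [-1, 0]]

For real matrices with standard dot products, the defining identity <Ax, y> = <x, A^* y> gives (Ax)^T y = x^T (A^*) y, i.e. x^T A^T y = x^T (A^*) y. Since this holds for all x, y, we must have A^* = A^T. Therefore
A^* =
[[1, 1],
 [2, 0],
 [-1, 0]].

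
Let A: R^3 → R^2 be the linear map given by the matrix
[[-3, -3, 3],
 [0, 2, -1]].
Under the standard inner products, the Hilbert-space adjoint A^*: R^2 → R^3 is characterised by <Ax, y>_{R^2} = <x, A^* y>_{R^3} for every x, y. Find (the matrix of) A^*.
A^* = A^T =
[[-3, 0],
 [-3, 2],
 [3, -1]]

For real matrices with standard dot products, the defining identity <Ax, y> = <x, A^* y> gives (Ax)^T y = x^T (A^*) y, i.e. x^T A^T y = x^T (A^*) y. Since this holds for all x, y, we must have A^* = A^T. Therefore
A^* =
[[-3, 0],
 [-3, 2],
 [3, -1]].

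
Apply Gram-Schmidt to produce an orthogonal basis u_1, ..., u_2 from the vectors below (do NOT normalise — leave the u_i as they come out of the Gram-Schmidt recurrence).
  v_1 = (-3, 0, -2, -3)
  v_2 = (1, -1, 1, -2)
Orthogonal basis:
  u_1 = (-3, 0, -2, -3)
  u_2 = (25/22, -1, 12/11, -41/22)

Apply the Gram-Schmidt recurrence
  u_1 = v_1
  u_i = v_i − Σ_{j<i} ((v_i · u_j) / (u_j · u_j)) · u_j.

Step by step this gives:
  u_1 = (-3, 0, -2, -3)
  u_2 = (25/22, -1, 12/11, -41/22)

Orthogonality check:
  u_2 · u_1 = 0 (should be 0)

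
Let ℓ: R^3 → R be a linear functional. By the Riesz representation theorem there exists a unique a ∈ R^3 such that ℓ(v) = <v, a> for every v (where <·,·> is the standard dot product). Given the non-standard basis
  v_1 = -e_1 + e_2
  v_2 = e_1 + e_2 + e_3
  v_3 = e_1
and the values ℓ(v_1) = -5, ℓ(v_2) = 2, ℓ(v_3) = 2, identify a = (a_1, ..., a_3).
a = (2, -3, 3)

Write a = (a_1, ..., a_3) in the standard basis. For each basis vector v_i, ℓ(v_i) = <v_i, a> is a linear equation in the a_j's. Collect the n equations into a matrix system V a = ℓ, where row i of V is v_i (expressed in the standard basis). Since V is invertible (lower-triangular with 1s on the diagonal, up to permutation), solve by back-substitution:
  V =
[[-1, 1, 0],
 [1, 1, 1],
 [1, 0, 0]]
  V a = (-5, 2, 2)
Solving gives a = (2, -3, 3).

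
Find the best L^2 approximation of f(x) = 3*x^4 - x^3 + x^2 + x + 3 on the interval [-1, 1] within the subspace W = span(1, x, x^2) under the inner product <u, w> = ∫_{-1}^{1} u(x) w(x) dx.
g(x) = 25*x^2/7 + 2*x/5 + 96/35

The best approximation g ∈ W is the orthogonal projection of f onto W. Writing g = a_0 + a_1 x + a_2 x^2, the coefficients solve the normal equations G · a = b where
  G_{ij} = <φ_i, φ_j> and b_i = <f, φ_i>, with φ_0 = 1, φ_1 = x, φ_2 = x^2.
G =
  [2, 0, 2/3]
  [0, 2/3, 0]
  [2/3, 0, 2/5],
b = (118/15, 4/15, 114/35).
Solving gives a_0 = 96/35, a_1 = 2/5, a_2 = 25/7, so
  g(x) = 25*x^2/7 + 2*x/5 + 96/35.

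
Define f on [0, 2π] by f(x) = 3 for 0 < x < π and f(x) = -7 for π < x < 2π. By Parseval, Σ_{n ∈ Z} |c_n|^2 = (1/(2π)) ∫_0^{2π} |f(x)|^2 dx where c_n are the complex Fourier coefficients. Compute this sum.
Σ |c_n|^2 = 29

Parseval equates the L^2 energy of f (normalised by 1/(2π)) with the ℓ^2 sum of its Fourier coefficients: (1/(2π)) ∫_0^{2π} |f|^2 = Σ |c_n|^2.
Compute the left side: (1/(2π)) [∫_0^π 3^2 dx + ∫_π^{2π} (-7)^2 dx] = (1/(2π)) · (9π + 49π) = (9 + 49)/2 = 29.
So Σ_{n ∈ Z} |c_n|^2 = 29.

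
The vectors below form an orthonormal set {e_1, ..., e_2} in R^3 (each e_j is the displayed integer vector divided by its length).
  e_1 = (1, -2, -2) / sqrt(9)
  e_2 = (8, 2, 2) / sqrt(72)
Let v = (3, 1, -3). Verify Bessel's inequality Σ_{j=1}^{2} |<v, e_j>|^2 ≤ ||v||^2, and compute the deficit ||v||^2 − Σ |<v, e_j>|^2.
Σ |<v, e_j>|^2 = 11; ||v||^2 = 19; deficit = 8

Write each e_j = u_j / sqrt(<u_j, u_j>) where u_j is the displayed integer vector. Then <v, e_j> = <v, u_j> / sqrt(<u_j, u_j>), so |<v, e_j>|^2 = <v, u_j>^2 / <u_j, u_j>.
Coefficients: <v, e_1> = 7/sqrt(9), <v, e_2> = 20/sqrt(72).
Square and sum: Σ |<v, e_j>|^2 = 11.
Compute ||v||^2 = v·v = 19.
Deficit = 19 − 11 = 8 ≥ 0, confirming Bessel's inequality. (The deficit equals ||v − Σ <v,e_j> e_j||^2, the squared distance from v to span{e_j}.)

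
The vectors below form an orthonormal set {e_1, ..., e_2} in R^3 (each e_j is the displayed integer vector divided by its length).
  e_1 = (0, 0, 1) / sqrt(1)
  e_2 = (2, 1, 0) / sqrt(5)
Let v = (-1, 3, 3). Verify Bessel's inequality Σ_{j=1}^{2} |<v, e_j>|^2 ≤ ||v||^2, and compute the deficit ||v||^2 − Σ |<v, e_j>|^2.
Σ |<v, e_j>|^2 = 46/5; ||v||^2 = 19; deficit = 49/5

Write each e_j = u_j / sqrt(<u_j, u_j>) where u_j is the displayed integer vector. Then <v, e_j> = <v, u_j> / sqrt(<u_j, u_j>), so |<v, e_j>|^2 = <v, u_j>^2 / <u_j, u_j>.
Coefficients: <v, e_1> = 3/sqrt(1), <v, e_2> = 1/sqrt(5).
Square and sum: Σ |<v, e_j>|^2 = 46/5.
Compute ||v||^2 = v·v = 19.
Deficit = 19 − 46/5 = 49/5 ≥ 0, confirming Bessel's inequality. (The deficit equals ||v − Σ <v,e_j> e_j||^2, the squared distance from v to span{e_j}.)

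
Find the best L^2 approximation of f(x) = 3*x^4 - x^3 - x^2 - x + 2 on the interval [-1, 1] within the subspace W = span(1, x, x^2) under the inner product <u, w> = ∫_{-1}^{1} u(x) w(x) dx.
g(x) = 11*x^2/7 - 8*x/5 + 61/35

The best approximation g ∈ W is the orthogonal projection of f onto W. Writing g = a_0 + a_1 x + a_2 x^2, the coefficients solve the normal equations G · a = b where
  G_{ij} = <φ_i, φ_j> and b_i = <f, φ_i>, with φ_0 = 1, φ_1 = x, φ_2 = x^2.
G =
  [2, 0, 2/3]
  [0, 2/3, 0]
  [2/3, 0, 2/5],
b = (68/15, -16/15, 188/105).
Solving gives a_0 = 61/35, a_1 = -8/5, a_2 = 11/7, so
  g(x) = 11*x^2/7 - 8*x/5 + 61/35.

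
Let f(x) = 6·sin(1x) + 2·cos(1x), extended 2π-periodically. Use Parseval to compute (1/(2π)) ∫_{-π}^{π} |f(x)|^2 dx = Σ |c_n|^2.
Σ |c_n|^2 = 20

Expand |f|^2 and use orthogonality of {sin(nx), cos(mx)} on [-π, π]:
  ∫_{-π}^{π} sin(nx)^2 dx = π, ∫ cos(mx)^2 dx = π, and cross terms integrate to 0.
So ∫_{-π}^{π} f(x)^2 dx = 6^2 · π + 2^2 · π = (36 + 4)π.
Divide by 2π: (36 + 4)/2 = 20.
By Parseval, this equals Σ |c_n|^2.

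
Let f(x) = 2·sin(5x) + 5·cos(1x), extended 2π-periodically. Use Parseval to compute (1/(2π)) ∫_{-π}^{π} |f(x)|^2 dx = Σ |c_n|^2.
Σ |c_n|^2 = 29/2

Expand |f|^2 and use orthogonality of {sin(nx), cos(mx)} on [-π, π]:
  ∫_{-π}^{π} sin(nx)^2 dx = π, ∫ cos(mx)^2 dx = π, and cross terms integrate to 0.
So ∫_{-π}^{π} f(x)^2 dx = 2^2 · π + 5^2 · π = (4 + 25)π.
Divide by 2π: (4 + 25)/2 = 29/2.
By Parseval, this equals Σ |c_n|^2.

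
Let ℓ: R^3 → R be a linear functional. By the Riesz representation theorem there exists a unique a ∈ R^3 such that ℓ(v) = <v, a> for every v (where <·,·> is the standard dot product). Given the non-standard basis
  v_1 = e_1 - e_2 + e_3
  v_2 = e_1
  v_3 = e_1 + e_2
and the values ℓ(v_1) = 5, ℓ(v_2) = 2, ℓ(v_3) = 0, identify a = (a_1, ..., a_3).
a = (2, -2, 1)

Write a = (a_1, ..., a_3) in the standard basis. For each basis vector v_i, ℓ(v_i) = <v_i, a> is a linear equation in the a_j's. Collect the n equations into a matrix system V a = ℓ, where row i of V is v_i (expressed in the standard basis). Since V is invertible (lower-triangular with 1s on the diagonal, up to permutation), solve by back-substitution:
  V =
[[1, -1, 1],
 [1, 0, 0],
 [1, 1, 0]]
  V a = (5, 2, 0)
Solving gives a = (2, -2, 1).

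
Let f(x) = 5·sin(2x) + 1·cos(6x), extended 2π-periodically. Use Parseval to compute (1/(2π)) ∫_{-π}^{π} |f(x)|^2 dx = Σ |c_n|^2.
Σ |c_n|^2 = 13

Expand |f|^2 and use orthogonality of {sin(nx), cos(mx)} on [-π, π]:
  ∫_{-π}^{π} sin(nx)^2 dx = π, ∫ cos(mx)^2 dx = π, and cross terms integrate to 0.
So ∫_{-π}^{π} f(x)^2 dx = 5^2 · π + 1^2 · π = (25 + 1)π.
Divide by 2π: (25 + 1)/2 = 13.
By Parseval, this equals Σ |c_n|^2.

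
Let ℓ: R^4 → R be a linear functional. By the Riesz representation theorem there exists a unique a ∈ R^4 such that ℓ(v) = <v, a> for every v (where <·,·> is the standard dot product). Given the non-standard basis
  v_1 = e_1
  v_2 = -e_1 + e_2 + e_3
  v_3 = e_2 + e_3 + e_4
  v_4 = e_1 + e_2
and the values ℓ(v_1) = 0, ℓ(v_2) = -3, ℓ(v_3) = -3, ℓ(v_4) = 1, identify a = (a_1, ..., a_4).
a = (0, 1, -4, 0)

Write a = (a_1, ..., a_4) in the standard basis. For each basis vector v_i, ℓ(v_i) = <v_i, a> is a linear equation in the a_j's. Collect the n equations into a matrix system V a = ℓ, where row i of V is v_i (expressed in the standard basis). Since V is invertible (lower-triangular with 1s on the diagonal, up to permutation), solve by back-substitution:
  V =
[[1, 0, 0, 0],
 [-1, 1, 1, 0],
 [0, 1, 1, 1],
 [1, 1, 0, 0]]
  V a = (0, -3, -3, 1)
Solving gives a = (0, 1, -4, 0).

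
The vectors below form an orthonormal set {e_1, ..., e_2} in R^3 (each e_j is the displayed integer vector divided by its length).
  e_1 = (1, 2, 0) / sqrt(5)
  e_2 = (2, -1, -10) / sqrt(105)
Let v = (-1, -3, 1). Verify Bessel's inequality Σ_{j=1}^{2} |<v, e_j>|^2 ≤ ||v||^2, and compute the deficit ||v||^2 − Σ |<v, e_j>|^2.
Σ |<v, e_j>|^2 = 74/7; ||v||^2 = 11; deficit = 3/7

Write each e_j = u_j / sqrt(<u_j, u_j>) where u_j is the displayed integer vector. Then <v, e_j> = <v, u_j> / sqrt(<u_j, u_j>), so |<v, e_j>|^2 = <v, u_j>^2 / <u_j, u_j>.
Coefficients: <v, e_1> = -7/sqrt(5), <v, e_2> = -9/sqrt(105).
Square and sum: Σ |<v, e_j>|^2 = 74/7.
Compute ||v||^2 = v·v = 11.
Deficit = 11 − 74/7 = 3/7 ≥ 0, confirming Bessel's inequality. (The deficit equals ||v − Σ <v,e_j> e_j||^2, the squared distance from v to span{e_j}.)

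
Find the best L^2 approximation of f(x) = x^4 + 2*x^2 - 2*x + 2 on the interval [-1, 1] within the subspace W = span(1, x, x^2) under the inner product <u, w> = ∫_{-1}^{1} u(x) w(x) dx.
g(x) = 20*x^2/7 - 2*x + 67/35

The best approximation g ∈ W is the orthogonal projection of f onto W. Writing g = a_0 + a_1 x + a_2 x^2, the coefficients solve the normal equations G · a = b where
  G_{ij} = <φ_i, φ_j> and b_i = <f, φ_i>, with φ_0 = 1, φ_1 = x, φ_2 = x^2.
G =
  [2, 0, 2/3]
  [0, 2/3, 0]
  [2/3, 0, 2/5],
b = (86/15, -4/3, 254/105).
Solving gives a_0 = 67/35, a_1 = -2, a_2 = 20/7, so
  g(x) = 20*x^2/7 - 2*x + 67/35.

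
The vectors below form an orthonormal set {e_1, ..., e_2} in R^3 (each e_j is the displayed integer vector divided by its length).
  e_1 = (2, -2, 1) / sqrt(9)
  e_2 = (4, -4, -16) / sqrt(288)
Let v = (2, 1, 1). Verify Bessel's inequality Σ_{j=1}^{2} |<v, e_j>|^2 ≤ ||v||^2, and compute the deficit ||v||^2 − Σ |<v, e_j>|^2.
Σ |<v, e_j>|^2 = 3/2; ||v||^2 = 6; deficit = 9/2

Write each e_j = u_j / sqrt(<u_j, u_j>) where u_j is the displayed integer vector. Then <v, e_j> = <v, u_j> / sqrt(<u_j, u_j>), so |<v, e_j>|^2 = <v, u_j>^2 / <u_j, u_j>.
Coefficients: <v, e_1> = 3/sqrt(9), <v, e_2> = -12/sqrt(288).
Square and sum: Σ |<v, e_j>|^2 = 3/2.
Compute ||v||^2 = v·v = 6.
Deficit = 6 − 3/2 = 9/2 ≥ 0, confirming Bessel's inequality. (The deficit equals ||v − Σ <v,e_j> e_j||^2, the squared distance from v to span{e_j}.)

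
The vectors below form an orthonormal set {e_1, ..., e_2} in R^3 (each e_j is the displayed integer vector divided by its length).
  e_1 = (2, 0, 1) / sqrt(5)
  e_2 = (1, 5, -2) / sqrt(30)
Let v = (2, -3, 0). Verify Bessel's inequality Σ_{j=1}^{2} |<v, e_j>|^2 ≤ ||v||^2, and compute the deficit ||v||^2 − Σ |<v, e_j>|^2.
Σ |<v, e_j>|^2 = 53/6; ||v||^2 = 13; deficit = 25/6

Write each e_j = u_j / sqrt(<u_j, u_j>) where u_j is the displayed integer vector. Then <v, e_j> = <v, u_j> / sqrt(<u_j, u_j>), so |<v, e_j>|^2 = <v, u_j>^2 / <u_j, u_j>.
Coefficients: <v, e_1> = 4/sqrt(5), <v, e_2> = -13/sqrt(30).
Square and sum: Σ |<v, e_j>|^2 = 53/6.
Compute ||v||^2 = v·v = 13.
Deficit = 13 − 53/6 = 25/6 ≥ 0, confirming Bessel's inequality. (The deficit equals ||v − Σ <v,e_j> e_j||^2, the squared distance from v to span{e_j}.)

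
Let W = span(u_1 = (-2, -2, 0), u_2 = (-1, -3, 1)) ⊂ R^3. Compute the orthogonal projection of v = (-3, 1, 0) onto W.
proj_W(v) = (-7/3, 1/3, -4/3)

Set up U = [u_1 | ... | u_2] ∈ R^(3×2). The projector onto W = col(U) is P = U (U^T U)^(-1) U^T.
Compute U^T U =
  [8, 8]
  [8, 11],
and U^T v = (4, 0).
Solve U^T U · c = U^T v for the coefficients: c = (11/6, -4/3). The projection is proj_W(v) = U c.
Check: (v - proj_W(v)) · u_1 = 0  (should be 0).
Check: (v - proj_W(v)) · u_2 = 0  (should be 0).
Result: proj_W(v) = (-7/3, 1/3, -4/3).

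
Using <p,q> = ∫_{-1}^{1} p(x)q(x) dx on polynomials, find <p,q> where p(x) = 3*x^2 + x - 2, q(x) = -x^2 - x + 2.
<p,q> = -68/15

Expand the product: p(x)·q(x) = -3*x^4 - 4*x^3 + 7*x^2 + 4*x - 4.
∫_{-1}^{1} of each monomial x^k gives [2/(k+1) if k even, 0 if k odd]. Integrating term-by-term (or equivalently evaluating the antiderivative F(x) = -3*x^5/5 - x^4 + 7*x^3/3 + 2*x^2 - 4*x at the endpoints):
  F(1) − F(−1) = -19/15 − (49/15) = -68/15.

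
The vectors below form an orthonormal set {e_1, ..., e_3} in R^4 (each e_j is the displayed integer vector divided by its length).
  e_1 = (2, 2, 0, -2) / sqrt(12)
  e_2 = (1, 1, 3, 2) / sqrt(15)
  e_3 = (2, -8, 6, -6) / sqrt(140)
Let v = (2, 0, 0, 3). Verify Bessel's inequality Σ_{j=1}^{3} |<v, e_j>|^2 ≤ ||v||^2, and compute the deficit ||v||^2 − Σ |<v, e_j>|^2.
Σ |<v, e_j>|^2 = 6; ||v||^2 = 13; deficit = 7

Write each e_j = u_j / sqrt(<u_j, u_j>) where u_j is the displayed integer vector. Then <v, e_j> = <v, u_j> / sqrt(<u_j, u_j>), so |<v, e_j>|^2 = <v, u_j>^2 / <u_j, u_j>.
Coefficients: <v, e_1> = -2/sqrt(12), <v, e_2> = 8/sqrt(15), <v, e_3> = -14/sqrt(140).
Square and sum: Σ |<v, e_j>|^2 = 6.
Compute ||v||^2 = v·v = 13.
Deficit = 13 − 6 = 7 ≥ 0, confirming Bessel's inequality. (The deficit equals ||v − Σ <v,e_j> e_j||^2, the squared distance from v to span{e_j}.)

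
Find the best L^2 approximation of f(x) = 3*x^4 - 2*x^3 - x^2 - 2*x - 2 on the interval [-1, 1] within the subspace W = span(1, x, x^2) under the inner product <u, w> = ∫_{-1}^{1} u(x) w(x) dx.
g(x) = 11*x^2/7 - 16*x/5 - 79/35

The best approximation g ∈ W is the orthogonal projection of f onto W. Writing g = a_0 + a_1 x + a_2 x^2, the coefficients solve the normal equations G · a = b where
  G_{ij} = <φ_i, φ_j> and b_i = <f, φ_i>, with φ_0 = 1, φ_1 = x, φ_2 = x^2.
G =
  [2, 0, 2/3]
  [0, 2/3, 0]
  [2/3, 0, 2/5],
b = (-52/15, -32/15, -92/105).
Solving gives a_0 = -79/35, a_1 = -16/5, a_2 = 11/7, so
  g(x) = 11*x^2/7 - 16*x/5 - 79/35.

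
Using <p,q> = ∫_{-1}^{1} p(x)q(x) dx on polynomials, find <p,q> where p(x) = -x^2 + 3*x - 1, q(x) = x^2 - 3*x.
<p,q> = -106/15

Expand the product: p(x)·q(x) = -x^4 + 6*x^3 - 10*x^2 + 3*x.
∫_{-1}^{1} of each monomial x^k gives [2/(k+1) if k even, 0 if k odd]. Integrating term-by-term (or equivalently evaluating the antiderivative F(x) = -x^5/5 + 3*x^4/2 - 10*x^3/3 + 3*x^2/2 at the endpoints):
  F(1) − F(−1) = -8/15 − (98/15) = -106/15.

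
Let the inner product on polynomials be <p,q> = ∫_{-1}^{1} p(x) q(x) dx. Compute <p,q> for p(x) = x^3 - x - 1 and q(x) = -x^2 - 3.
<p,q> = 20/3

Expand the product: p(x)·q(x) = -x^5 - 2*x^3 + x^2 + 3*x + 3.
∫_{-1}^{1} of each monomial x^k gives [2/(k+1) if k even, 0 if k odd]. Integrating term-by-term (or equivalently evaluating the antiderivative F(x) = -x^6/6 - x^4/2 + x^3/3 + 3*x^2/2 + 3*x at the endpoints):
  F(1) − F(−1) = 25/6 − (-5/2) = 20/3.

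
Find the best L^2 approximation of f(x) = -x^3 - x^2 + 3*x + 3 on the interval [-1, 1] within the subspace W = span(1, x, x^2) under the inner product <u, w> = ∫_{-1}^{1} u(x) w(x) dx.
g(x) = -x^2 + 12*x/5 + 3

The best approximation g ∈ W is the orthogonal projection of f onto W. Writing g = a_0 + a_1 x + a_2 x^2, the coefficients solve the normal equations G · a = b where
  G_{ij} = <φ_i, φ_j> and b_i = <f, φ_i>, with φ_0 = 1, φ_1 = x, φ_2 = x^2.
G =
  [2, 0, 2/3]
  [0, 2/3, 0]
  [2/3, 0, 2/5],
b = (16/3, 8/5, 8/5).
Solving gives a_0 = 3, a_1 = 12/5, a_2 = -1, so
  g(x) = -x^2 + 12*x/5 + 3.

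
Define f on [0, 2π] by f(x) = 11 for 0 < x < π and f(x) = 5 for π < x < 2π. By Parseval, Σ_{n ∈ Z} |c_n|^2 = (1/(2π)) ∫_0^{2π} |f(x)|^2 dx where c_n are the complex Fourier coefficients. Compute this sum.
Σ |c_n|^2 = 73

Parseval equates the L^2 energy of f (normalised by 1/(2π)) with the ℓ^2 sum of its Fourier coefficients: (1/(2π)) ∫_0^{2π} |f|^2 = Σ |c_n|^2.
Compute the left side: (1/(2π)) [∫_0^π 11^2 dx + ∫_π^{2π} 5^2 dx] = (1/(2π)) · (121π + 25π) = (121 + 25)/2 = 73.
So Σ_{n ∈ Z} |c_n|^2 = 73.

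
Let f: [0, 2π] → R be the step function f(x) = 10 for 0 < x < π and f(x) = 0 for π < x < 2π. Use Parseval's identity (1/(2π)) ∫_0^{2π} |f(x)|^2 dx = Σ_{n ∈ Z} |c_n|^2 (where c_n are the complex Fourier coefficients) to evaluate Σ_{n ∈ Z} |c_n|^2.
Σ |c_n|^2 = 50

Parseval equates the L^2 energy of f (normalised by 1/(2π)) with the ℓ^2 sum of its Fourier coefficients: (1/(2π)) ∫_0^{2π} |f|^2 = Σ |c_n|^2.
Compute the left side: (1/(2π)) [∫_0^π 10^2 dx + ∫_π^{2π} 0^2 dx] = (1/(2π)) · (100π + 0π) = (100 + 0)/2 = 50.
So Σ_{n ∈ Z} |c_n|^2 = 50.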